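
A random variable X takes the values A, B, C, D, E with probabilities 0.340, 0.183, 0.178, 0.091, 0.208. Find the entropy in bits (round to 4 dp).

H = −Σ pᵢ log₂ pᵢ.
−0.340·log₂(0.340) = 0.5292
−0.183·log₂(0.183) = 0.4484
−0.178·log₂(0.178) = 0.4432
−0.091·log₂(0.091) = 0.3147
−0.208·log₂(0.208) = 0.4712
Sum ≈ 2.2066 → 2.2066 bits.

2.2066 bits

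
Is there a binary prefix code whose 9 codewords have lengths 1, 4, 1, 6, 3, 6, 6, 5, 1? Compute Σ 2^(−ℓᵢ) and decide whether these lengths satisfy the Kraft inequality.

With common denominator 2^6 = 64: Σ 2^(−ℓᵢ) = 32/64 + 4/64 + 32/64 + 1/64 + 8/64 + 1/64 + 1/64 + 2/64 + 32/64 = 113/64 = 1.765625.
Kraft's inequality requires Σ ≤ 1; here Σ = 1.765625 > 1, so no such prefix code exists.

1.765625; no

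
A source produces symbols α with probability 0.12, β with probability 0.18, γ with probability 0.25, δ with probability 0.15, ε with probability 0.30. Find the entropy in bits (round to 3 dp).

2.244 bits

H = −Σ pᵢ log₂ pᵢ.
−0.12·log₂(0.12) = 0.3671
−0.18·log₂(0.18) = 0.4453
−0.25·log₂(0.25) = 0.5000
−0.15·log₂(0.15) = 0.4105
−0.30·log₂(0.30) = 0.5211
Sum ≈ 2.2440 → 2.244 bits.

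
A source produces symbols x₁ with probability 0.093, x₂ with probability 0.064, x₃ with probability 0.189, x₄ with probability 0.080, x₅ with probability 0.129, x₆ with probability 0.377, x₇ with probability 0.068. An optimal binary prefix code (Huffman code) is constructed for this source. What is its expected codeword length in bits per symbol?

Repeatedly combine the two least-probable nodes; the expected code length is the sum of the merged weights.
merge 8/125 + 17/250 → 33/250
merge 2/25 + 93/1000 → 173/1000
merge 129/1000 + 33/250 → 261/1000
merge 173/1000 + 189/1000 → 181/500
merge 261/1000 + 181/500 → 623/1000
merge 377/1000 + 623/1000 → 1
L = 33/250 + 173/1000 + 261/1000 + 181/500 + 623/1000 + 1 = 2551/1000 = 2.551 bits/symbol.

2.551 bits/symbol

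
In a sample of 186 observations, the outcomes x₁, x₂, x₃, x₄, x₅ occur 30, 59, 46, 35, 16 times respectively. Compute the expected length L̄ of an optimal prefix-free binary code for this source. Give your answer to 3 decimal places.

2.247 bits/symbol

Probabilities are the counts divided by 186.
Repeatedly combine the two least-probable nodes; the expected code length is the sum of the merged weights.
merge 8/93 + 5/31 → 23/93
merge 35/186 + 23/93 → 27/62
merge 23/93 + 59/186 → 35/62
merge 27/62 + 35/62 → 1
L = 23/93 + 27/62 + 35/62 + 1 = 209/93 ≈ 2.247 bits/symbol.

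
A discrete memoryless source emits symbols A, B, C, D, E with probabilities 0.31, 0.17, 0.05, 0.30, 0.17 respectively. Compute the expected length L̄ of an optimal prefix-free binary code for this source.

2.22 bits/symbol

Repeatedly combine the two least-probable nodes; the expected code length is the sum of the merged weights.
merge 1/20 + 17/100 → 11/50
merge 17/100 + 11/50 → 39/100
merge 3/10 + 31/100 → 61/100
merge 39/100 + 61/100 → 1
L = 11/50 + 39/100 + 61/100 + 1 = 111/50 = 2.22 bits/symbol.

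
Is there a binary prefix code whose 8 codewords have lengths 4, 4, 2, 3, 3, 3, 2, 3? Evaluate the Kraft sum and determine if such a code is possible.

With common denominator 2^4 = 16: Σ 2^(−ℓᵢ) = 1/16 + 1/16 + 4/16 + 2/16 + 2/16 + 2/16 + 4/16 + 2/16 = 18/16 = 1.125.
Kraft's inequality requires Σ ≤ 1; here Σ = 1.125 > 1, so no such prefix code exists.

1.125; no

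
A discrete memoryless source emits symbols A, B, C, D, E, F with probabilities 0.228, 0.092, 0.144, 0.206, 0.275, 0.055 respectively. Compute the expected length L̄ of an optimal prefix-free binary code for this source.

2.438 bits/symbol

Repeatedly combine the two least-probable nodes; the expected code length is the sum of the merged weights.
merge 11/200 + 23/250 → 147/1000
merge 18/125 + 147/1000 → 291/1000
merge 103/500 + 57/250 → 217/500
merge 11/40 + 291/1000 → 283/500
merge 217/500 + 283/500 → 1
L = 147/1000 + 291/1000 + 217/500 + 283/500 + 1 = 1219/500 = 2.438 bits/symbol.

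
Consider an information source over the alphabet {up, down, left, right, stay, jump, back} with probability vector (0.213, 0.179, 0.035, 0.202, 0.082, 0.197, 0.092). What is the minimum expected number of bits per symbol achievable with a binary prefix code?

Repeatedly combine the two least-probable nodes; the expected code length is the sum of the merged weights.
merge 7/200 + 41/500 → 117/1000
merge 23/250 + 117/1000 → 209/1000
merge 179/1000 + 197/1000 → 47/125
merge 101/500 + 209/1000 → 411/1000
merge 213/1000 + 47/125 → 589/1000
merge 411/1000 + 589/1000 → 1
L = 117/1000 + 209/1000 + 47/125 + 411/1000 + 589/1000 + 1 = 1351/500 = 2.702 bits/symbol.

2.702 bits/symbol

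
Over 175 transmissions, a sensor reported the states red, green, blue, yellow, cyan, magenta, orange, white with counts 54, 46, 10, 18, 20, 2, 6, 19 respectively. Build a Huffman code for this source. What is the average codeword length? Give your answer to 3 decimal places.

2.577 bits/symbol

Probabilities are the counts divided by 175.
Repeatedly combine the two least-probable nodes; the expected code length is the sum of the merged weights.
merge 2/175 + 6/175 → 8/175
merge 8/175 + 2/35 → 18/175
merge 18/175 + 18/175 → 36/175
merge 19/175 + 4/35 → 39/175
merge 36/175 + 39/175 → 3/7
merge 46/175 + 54/175 → 4/7
merge 3/7 + 4/7 → 1
L = 8/175 + 18/175 + 36/175 + 39/175 + 3/7 + 4/7 + 1 = 451/175 ≈ 2.577 bits/symbol.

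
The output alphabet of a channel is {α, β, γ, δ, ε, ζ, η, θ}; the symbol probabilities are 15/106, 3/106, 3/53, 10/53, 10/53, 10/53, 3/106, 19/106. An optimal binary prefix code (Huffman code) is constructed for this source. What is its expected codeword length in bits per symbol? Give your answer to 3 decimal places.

2.792 bits/symbol

Repeatedly combine the two least-probable nodes; the expected code length is the sum of the merged weights.
merge 3/106 + 3/106 → 3/53
merge 3/53 + 3/53 → 6/53
merge 6/53 + 15/106 → 27/106
merge 19/106 + 10/53 → 39/106
merge 10/53 + 10/53 → 20/53
merge 27/106 + 39/106 → 33/53
merge 20/53 + 33/53 → 1
L = 3/53 + 6/53 + 27/106 + 39/106 + 20/53 + 33/53 + 1 = 148/53 ≈ 2.792 bits/symbol.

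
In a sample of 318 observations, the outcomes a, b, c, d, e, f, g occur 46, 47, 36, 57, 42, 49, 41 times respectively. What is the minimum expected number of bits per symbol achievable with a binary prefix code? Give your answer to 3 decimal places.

Probabilities are the counts divided by 318.
Repeatedly combine the two least-probable nodes; the expected code length is the sum of the merged weights.
merge 6/53 + 41/318 → 77/318
merge 7/53 + 23/159 → 44/159
merge 47/318 + 49/318 → 16/53
merge 19/106 + 77/318 → 67/159
merge 44/159 + 16/53 → 92/159
merge 67/159 + 92/159 → 1
L = 77/318 + 44/159 + 16/53 + 67/159 + 92/159 + 1 = 299/106 ≈ 2.821 bits/symbol.

2.821 bits/symbol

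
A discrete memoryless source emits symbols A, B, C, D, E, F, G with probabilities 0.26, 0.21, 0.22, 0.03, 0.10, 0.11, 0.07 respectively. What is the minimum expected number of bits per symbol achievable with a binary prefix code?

2.61 bits/symbol

Repeatedly combine the two least-probable nodes; the expected code length is the sum of the merged weights.
merge 3/100 + 7/100 → 1/10
merge 1/10 + 1/10 → 1/5
merge 11/100 + 1/5 → 31/100
merge 21/100 + 11/50 → 43/100
merge 13/50 + 31/100 → 57/100
merge 43/100 + 57/100 → 1
L = 1/10 + 1/5 + 31/100 + 43/100 + 57/100 + 1 = 261/100 = 2.61 bits/symbol.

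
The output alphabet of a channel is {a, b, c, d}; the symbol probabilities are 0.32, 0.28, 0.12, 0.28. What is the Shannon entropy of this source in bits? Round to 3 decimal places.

H = −Σ pᵢ log₂ pᵢ.
−0.32·log₂(0.32) = 0.5260
−0.28·log₂(0.28) = 0.5142
−0.12·log₂(0.12) = 0.3671
−0.28·log₂(0.28) = 0.5142
Sum ≈ 1.9215 → 1.922 bits.

1.922 bits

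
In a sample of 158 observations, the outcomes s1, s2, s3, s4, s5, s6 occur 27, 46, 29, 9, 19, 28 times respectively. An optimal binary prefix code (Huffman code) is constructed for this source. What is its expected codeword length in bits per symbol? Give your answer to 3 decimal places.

Probabilities are the counts divided by 158.
Repeatedly combine the two least-probable nodes; the expected code length is the sum of the merged weights.
merge 9/158 + 19/158 → 14/79
merge 27/158 + 14/79 → 55/158
merge 14/79 + 29/158 → 57/158
merge 23/79 + 55/158 → 101/158
merge 57/158 + 101/158 → 1
L = 14/79 + 55/158 + 57/158 + 101/158 + 1 = 399/158 ≈ 2.525 bits/symbol.

2.525 bits/symbol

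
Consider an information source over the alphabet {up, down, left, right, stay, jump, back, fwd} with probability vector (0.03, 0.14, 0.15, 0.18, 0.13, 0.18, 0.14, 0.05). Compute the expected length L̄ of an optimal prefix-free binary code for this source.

2.9 bits/symbol

Repeatedly combine the two least-probable nodes; the expected code length is the sum of the merged weights.
merge 3/100 + 1/20 → 2/25
merge 2/25 + 13/100 → 21/100
merge 7/50 + 7/50 → 7/25
merge 3/20 + 9/50 → 33/100
merge 9/50 + 21/100 → 39/100
merge 7/25 + 33/100 → 61/100
merge 39/100 + 61/100 → 1
L = 2/25 + 21/100 + 7/25 + 33/100 + 39/100 + 61/100 + 1 = 29/10 = 2.9 bits/symbol.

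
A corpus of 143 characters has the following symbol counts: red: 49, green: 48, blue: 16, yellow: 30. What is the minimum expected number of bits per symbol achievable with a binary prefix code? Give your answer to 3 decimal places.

Probabilities are the counts divided by 143.
Repeatedly combine the two least-probable nodes; the expected code length is the sum of the merged weights.
merge 16/143 + 30/143 → 46/143
merge 46/143 + 48/143 → 94/143
merge 49/143 + 94/143 → 1
L = 46/143 + 94/143 + 1 = 283/143 ≈ 1.979 bits/symbol.

1.979 bits/symbol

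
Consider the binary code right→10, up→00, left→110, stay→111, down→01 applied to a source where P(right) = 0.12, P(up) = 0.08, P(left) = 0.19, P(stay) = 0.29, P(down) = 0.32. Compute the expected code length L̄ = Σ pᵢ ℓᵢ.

L̄ = Σ pᵢ·ℓᵢ = 0.12·2 + 0.08·2 + 0.19·3 + 0.29·3 + 0.32·2 = 2.48 bits/symbol.

2.48 bits/symbol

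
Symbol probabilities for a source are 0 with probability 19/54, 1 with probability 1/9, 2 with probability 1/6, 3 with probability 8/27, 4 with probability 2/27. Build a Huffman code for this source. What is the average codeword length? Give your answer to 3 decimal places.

Repeatedly combine the two least-probable nodes; the expected code length is the sum of the merged weights.
merge 2/27 + 1/9 → 5/27
merge 1/6 + 5/27 → 19/54
merge 8/27 + 19/54 → 35/54
merge 19/54 + 35/54 → 1
L = 5/27 + 19/54 + 35/54 + 1 = 59/27 ≈ 2.185 bits/symbol.

2.185 bits/symbol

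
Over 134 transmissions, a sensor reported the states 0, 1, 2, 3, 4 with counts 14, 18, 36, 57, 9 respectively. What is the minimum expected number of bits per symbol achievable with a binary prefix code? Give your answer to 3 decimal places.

Probabilities are the counts divided by 134.
Repeatedly combine the two least-probable nodes; the expected code length is the sum of the merged weights.
merge 9/134 + 7/67 → 23/134
merge 9/67 + 23/134 → 41/134
merge 18/67 + 41/134 → 77/134
merge 57/134 + 77/134 → 1
L = 23/134 + 41/134 + 77/134 + 1 = 275/134 ≈ 2.052 bits/symbol.

2.052 bits/symbol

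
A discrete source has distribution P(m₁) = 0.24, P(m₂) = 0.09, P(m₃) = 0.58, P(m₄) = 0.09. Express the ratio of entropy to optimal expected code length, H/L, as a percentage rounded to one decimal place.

Entropy H = −Σ p log₂ p ≈ 1.5752 bits.
Huffman merges: 9/100+9/100→9/50; 9/50+6/25→21/50; 21/50+29/50→1. L = 8/5 ≈ 1.6000.
Efficiency = H/L = 1.5752/1.6000 = 98.5%.

98.5%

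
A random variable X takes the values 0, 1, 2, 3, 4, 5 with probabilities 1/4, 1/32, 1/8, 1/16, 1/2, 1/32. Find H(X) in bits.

1.9375 bits

Each probability is a power of 1/2, so log₂(1/p) is an integer.
H = Σ p·log₂(1/p) = 1/4·2 + 1/32·5 + 1/8·3 + 1/16·4 + 1/2·1 + 1/32·5 = 1.9375 bits.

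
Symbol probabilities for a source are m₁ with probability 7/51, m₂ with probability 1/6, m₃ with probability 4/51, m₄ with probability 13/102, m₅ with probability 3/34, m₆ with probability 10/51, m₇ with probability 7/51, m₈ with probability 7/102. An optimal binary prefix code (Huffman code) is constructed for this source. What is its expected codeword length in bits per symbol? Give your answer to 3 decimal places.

Repeatedly combine the two least-probable nodes; the expected code length is the sum of the merged weights.
merge 7/102 + 4/51 → 5/34
merge 3/34 + 13/102 → 11/51
merge 7/51 + 7/51 → 14/51
merge 5/34 + 1/6 → 16/51
merge 10/51 + 11/51 → 7/17
merge 14/51 + 16/51 → 10/17
merge 7/17 + 10/17 → 1
L = 5/34 + 11/51 + 14/51 + 16/51 + 7/17 + 10/17 + 1 = 301/102 ≈ 2.951 bits/symbol.

2.951 bits/symbol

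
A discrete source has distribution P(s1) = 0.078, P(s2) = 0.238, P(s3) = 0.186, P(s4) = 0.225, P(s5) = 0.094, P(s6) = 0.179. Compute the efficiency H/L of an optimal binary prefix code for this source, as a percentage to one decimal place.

Entropy H = −Σ p log₂ p ≈ 2.4804 bits.
Huffman merges: 39/500+47/500→43/250; 43/250+179/1000→351/1000; 93/500+9/40→411/1000; 119/500+351/1000→589/1000; 411/1000+589/1000→1. L = 2523/1000 ≈ 2.5230.
Efficiency = H/L = 2.4804/2.5230 = 98.3%.

98.3%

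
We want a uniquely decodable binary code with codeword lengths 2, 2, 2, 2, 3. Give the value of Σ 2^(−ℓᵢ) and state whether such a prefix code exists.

With common denominator 2^3 = 8: Σ 2^(−ℓᵢ) = 2/8 + 2/8 + 2/8 + 2/8 + 1/8 = 9/8 = 1.125.
Kraft's inequality requires Σ ≤ 1; here Σ = 1.125 > 1, so no such prefix code exists.

1.125; no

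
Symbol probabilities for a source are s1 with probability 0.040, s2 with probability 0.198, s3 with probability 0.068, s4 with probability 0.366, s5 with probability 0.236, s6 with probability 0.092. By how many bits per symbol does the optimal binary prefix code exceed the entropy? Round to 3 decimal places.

0.057 bits

Entropy H = −Σ p log₂ p ≈ 2.2511 bits.
Huffman merges: 1/25+17/250→27/250; 23/250+27/250→1/5; 99/500+1/5→199/500; 59/250+183/500→301/500; 199/500+301/500→1. L = 577/250 ≈ 2.3080.
L − H = 2.3080 − 2.2511 = 0.057 bits.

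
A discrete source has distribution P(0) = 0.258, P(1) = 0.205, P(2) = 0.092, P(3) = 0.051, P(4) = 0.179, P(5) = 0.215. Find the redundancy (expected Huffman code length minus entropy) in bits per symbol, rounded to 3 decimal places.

Entropy H = −Σ p log₂ p ≈ 2.4297 bits.
Huffman merges: 51/1000+23/250→143/1000; 143/1000+179/1000→161/500; 41/200+43/200→21/50; 129/500+161/500→29/50; 21/50+29/50→1. L = 493/200 ≈ 2.4650.
L − H = 2.4650 − 2.4297 = 0.035 bits.

0.035 bits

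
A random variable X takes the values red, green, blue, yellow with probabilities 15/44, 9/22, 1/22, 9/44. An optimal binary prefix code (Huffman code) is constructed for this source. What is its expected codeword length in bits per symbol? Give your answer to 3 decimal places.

Repeatedly combine the two least-probable nodes; the expected code length is the sum of the merged weights.
merge 1/22 + 9/44 → 1/4
merge 1/4 + 15/44 → 13/22
merge 9/22 + 13/22 → 1
L = 1/4 + 13/22 + 1 = 81/44 ≈ 1.841 bits/symbol.

1.841 bits/symbol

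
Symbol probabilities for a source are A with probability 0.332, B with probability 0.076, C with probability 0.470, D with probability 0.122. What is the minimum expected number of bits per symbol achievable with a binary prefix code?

Repeatedly combine the two least-probable nodes; the expected code length is the sum of the merged weights.
merge 19/250 + 61/500 → 99/500
merge 99/500 + 83/250 → 53/100
merge 47/100 + 53/100 → 1
L = 99/500 + 53/100 + 1 = 216/125 = 1.728 bits/symbol.

1.728 bits/symbol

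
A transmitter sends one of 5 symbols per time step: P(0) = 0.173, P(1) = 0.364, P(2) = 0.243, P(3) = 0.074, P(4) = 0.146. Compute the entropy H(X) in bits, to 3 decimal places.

H = −Σ pᵢ log₂ pᵢ.
−0.173·log₂(0.173) = 0.4379
−0.364·log₂(0.364) = 0.5307
−0.243·log₂(0.243) = 0.4960
−0.074·log₂(0.074) = 0.2780
−0.146·log₂(0.146) = 0.4053
Sum ≈ 2.1478 → 2.148 bits.

2.148 bits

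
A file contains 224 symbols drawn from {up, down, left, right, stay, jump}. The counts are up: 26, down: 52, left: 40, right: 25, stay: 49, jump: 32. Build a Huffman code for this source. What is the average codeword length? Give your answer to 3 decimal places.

2.549 bits/symbol

Probabilities are the counts divided by 224.
Repeatedly combine the two least-probable nodes; the expected code length is the sum of the merged weights.
merge 25/224 + 13/112 → 51/224
merge 1/7 + 5/28 → 9/28
merge 7/32 + 51/224 → 25/56
merge 13/56 + 9/28 → 31/56
merge 25/56 + 31/56 → 1
L = 51/224 + 9/28 + 25/56 + 31/56 + 1 = 571/224 ≈ 2.549 bits/symbol.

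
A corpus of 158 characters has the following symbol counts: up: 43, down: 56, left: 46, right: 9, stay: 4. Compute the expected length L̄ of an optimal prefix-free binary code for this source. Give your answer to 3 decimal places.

Probabilities are the counts divided by 158.
Repeatedly combine the two least-probable nodes; the expected code length is the sum of the merged weights.
merge 2/79 + 9/158 → 13/158
merge 13/158 + 43/158 → 28/79
merge 23/79 + 28/79 → 51/79
merge 28/79 + 51/79 → 1
L = 13/158 + 28/79 + 51/79 + 1 = 329/158 ≈ 2.082 bits/symbol.

2.082 bits/symbol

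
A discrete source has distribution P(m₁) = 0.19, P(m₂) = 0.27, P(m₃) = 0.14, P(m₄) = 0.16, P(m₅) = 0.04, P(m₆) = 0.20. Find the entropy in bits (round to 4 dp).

H = −Σ pᵢ log₂ pᵢ.
−0.19·log₂(0.19) = 0.4552
−0.27·log₂(0.27) = 0.5100
−0.14·log₂(0.14) = 0.3971
−0.16·log₂(0.16) = 0.4230
−0.04·log₂(0.04) = 0.1858
−0.20·log₂(0.20) = 0.4644
Sum ≈ 2.4355 → 2.4355 bits.

2.4355 bits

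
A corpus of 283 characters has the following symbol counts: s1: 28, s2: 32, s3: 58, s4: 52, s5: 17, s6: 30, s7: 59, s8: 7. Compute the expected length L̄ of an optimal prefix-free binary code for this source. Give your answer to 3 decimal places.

2.855 bits/symbol

Probabilities are the counts divided by 283.
Repeatedly combine the two least-probable nodes; the expected code length is the sum of the merged weights.
merge 7/283 + 17/283 → 24/283
merge 24/283 + 28/283 → 52/283
merge 30/283 + 32/283 → 62/283
merge 52/283 + 52/283 → 104/283
merge 58/283 + 59/283 → 117/283
merge 62/283 + 104/283 → 166/283
merge 117/283 + 166/283 → 1
L = 24/283 + 52/283 + 62/283 + 104/283 + 117/283 + 166/283 + 1 = 808/283 ≈ 2.855 bits/symbol.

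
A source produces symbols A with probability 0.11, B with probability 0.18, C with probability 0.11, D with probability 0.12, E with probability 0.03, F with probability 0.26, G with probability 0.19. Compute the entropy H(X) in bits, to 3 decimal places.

2.625 bits

H = −Σ pᵢ log₂ pᵢ.
−0.11·log₂(0.11) = 0.3503
−0.18·log₂(0.18) = 0.4453
−0.11·log₂(0.11) = 0.3503
−0.12·log₂(0.12) = 0.3671
−0.03·log₂(0.03) = 0.1518
−0.26·log₂(0.26) = 0.5053
−0.19·log₂(0.19) = 0.4552
Sum ≈ 2.6252 → 2.625 bits.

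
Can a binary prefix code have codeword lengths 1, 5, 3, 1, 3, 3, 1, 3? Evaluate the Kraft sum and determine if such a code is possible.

With common denominator 2^5 = 32: Σ 2^(−ℓᵢ) = 16/32 + 1/32 + 4/32 + 16/32 + 4/32 + 4/32 + 16/32 + 4/32 = 65/32 = 2.03125.
Kraft's inequality requires Σ ≤ 1; here Σ = 2.03125 > 1, so no such prefix code exists.

2.03125; no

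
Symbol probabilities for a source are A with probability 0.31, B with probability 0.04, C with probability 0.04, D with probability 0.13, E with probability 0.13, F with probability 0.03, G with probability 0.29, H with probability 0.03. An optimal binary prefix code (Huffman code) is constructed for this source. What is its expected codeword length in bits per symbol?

Repeatedly combine the two least-probable nodes; the expected code length is the sum of the merged weights.
merge 3/100 + 3/100 → 3/50
merge 1/25 + 1/25 → 2/25
merge 3/50 + 2/25 → 7/50
merge 13/100 + 13/100 → 13/50
merge 7/50 + 13/50 → 2/5
merge 29/100 + 31/100 → 3/5
merge 2/5 + 3/5 → 1
L = 3/50 + 2/25 + 7/50 + 13/50 + 2/5 + 3/5 + 1 = 127/50 = 2.54 bits/symbol.

2.54 bits/symbol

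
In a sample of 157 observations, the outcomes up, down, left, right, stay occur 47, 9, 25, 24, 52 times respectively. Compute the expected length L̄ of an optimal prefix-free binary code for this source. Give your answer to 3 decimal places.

Probabilities are the counts divided by 157.
Repeatedly combine the two least-probable nodes; the expected code length is the sum of the merged weights.
merge 9/157 + 24/157 → 33/157
merge 25/157 + 33/157 → 58/157
merge 47/157 + 52/157 → 99/157
merge 58/157 + 99/157 → 1
L = 33/157 + 58/157 + 99/157 + 1 = 347/157 ≈ 2.210 bits/symbol.

2.210 bits/symbol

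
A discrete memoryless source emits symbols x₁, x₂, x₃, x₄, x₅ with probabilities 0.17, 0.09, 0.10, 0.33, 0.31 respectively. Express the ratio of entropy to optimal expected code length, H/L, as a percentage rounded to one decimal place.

97.3%

Entropy H = −Σ p log₂ p ≈ 2.1311 bits.
Huffman merges: 9/100+1/10→19/100; 17/100+19/100→9/25; 31/100+33/100→16/25; 9/25+16/25→1. L = 219/100 ≈ 2.1900.
Efficiency = H/L = 2.1311/2.1900 = 97.3%.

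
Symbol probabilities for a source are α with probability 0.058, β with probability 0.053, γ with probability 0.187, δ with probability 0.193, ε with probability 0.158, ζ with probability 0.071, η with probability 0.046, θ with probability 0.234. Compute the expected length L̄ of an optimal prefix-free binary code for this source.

Repeatedly combine the two least-probable nodes; the expected code length is the sum of the merged weights.
merge 23/500 + 53/1000 → 99/1000
merge 29/500 + 71/1000 → 129/1000
merge 99/1000 + 129/1000 → 57/250
merge 79/500 + 187/1000 → 69/200
merge 193/1000 + 57/250 → 421/1000
merge 117/500 + 69/200 → 579/1000
merge 421/1000 + 579/1000 → 1
L = 99/1000 + 129/1000 + 57/250 + 69/200 + 421/1000 + 579/1000 + 1 = 2801/1000 = 2.801 bits/symbol.

2.801 bits/symbol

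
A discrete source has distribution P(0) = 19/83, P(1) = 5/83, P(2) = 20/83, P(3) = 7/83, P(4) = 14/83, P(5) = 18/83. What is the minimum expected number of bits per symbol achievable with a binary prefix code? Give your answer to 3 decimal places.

2.458 bits/symbol

Repeatedly combine the two least-probable nodes; the expected code length is the sum of the merged weights.
merge 5/83 + 7/83 → 12/83
merge 12/83 + 14/83 → 26/83
merge 18/83 + 19/83 → 37/83
merge 20/83 + 26/83 → 46/83
merge 37/83 + 46/83 → 1
L = 12/83 + 26/83 + 37/83 + 46/83 + 1 = 204/83 ≈ 2.458 bits/symbol.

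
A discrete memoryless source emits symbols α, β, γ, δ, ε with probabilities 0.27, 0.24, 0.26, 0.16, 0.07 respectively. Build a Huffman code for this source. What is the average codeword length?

2.23 bits/symbol

Repeatedly combine the two least-probable nodes; the expected code length is the sum of the merged weights.
merge 7/100 + 4/25 → 23/100
merge 23/100 + 6/25 → 47/100
merge 13/50 + 27/100 → 53/100
merge 47/100 + 53/100 → 1
L = 23/100 + 47/100 + 53/100 + 1 = 223/100 = 2.23 bits/symbol.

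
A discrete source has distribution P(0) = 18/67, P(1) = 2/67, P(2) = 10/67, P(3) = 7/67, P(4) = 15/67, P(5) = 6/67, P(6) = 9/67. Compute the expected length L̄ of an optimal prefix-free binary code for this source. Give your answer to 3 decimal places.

Repeatedly combine the two least-probable nodes; the expected code length is the sum of the merged weights.
merge 2/67 + 6/67 → 8/67
merge 7/67 + 8/67 → 15/67
merge 9/67 + 10/67 → 19/67
merge 15/67 + 15/67 → 30/67
merge 18/67 + 19/67 → 37/67
merge 30/67 + 37/67 → 1
L = 8/67 + 15/67 + 19/67 + 30/67 + 37/67 + 1 = 176/67 ≈ 2.627 bits/symbol.

2.627 bits/symbol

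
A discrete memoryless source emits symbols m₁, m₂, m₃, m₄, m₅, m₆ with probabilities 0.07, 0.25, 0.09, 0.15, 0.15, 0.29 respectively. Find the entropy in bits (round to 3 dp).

2.420 bits

H = −Σ pᵢ log₂ pᵢ.
−0.07·log₂(0.07) = 0.2686
−0.25·log₂(0.25) = 0.5000
−0.09·log₂(0.09) = 0.3127
−0.15·log₂(0.15) = 0.4105
−0.15·log₂(0.15) = 0.4105
−0.29·log₂(0.29) = 0.5179
Sum ≈ 2.4202 → 2.420 bits.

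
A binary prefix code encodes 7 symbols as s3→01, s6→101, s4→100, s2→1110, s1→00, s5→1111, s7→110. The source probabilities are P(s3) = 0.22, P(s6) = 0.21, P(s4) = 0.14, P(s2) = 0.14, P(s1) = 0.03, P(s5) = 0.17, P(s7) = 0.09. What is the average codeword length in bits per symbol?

L̄ = Σ pᵢ·ℓᵢ = 0.22·2 + 0.21·3 + 0.14·3 + 0.14·4 + 0.03·2 + 0.17·4 + 0.09·3 = 3.06 bits/symbol.

3.06 bits/symbol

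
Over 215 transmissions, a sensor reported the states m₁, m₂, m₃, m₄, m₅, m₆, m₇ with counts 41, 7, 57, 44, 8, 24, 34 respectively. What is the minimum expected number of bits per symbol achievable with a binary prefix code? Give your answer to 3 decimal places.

2.591 bits/symbol

Probabilities are the counts divided by 215.
Repeatedly combine the two least-probable nodes; the expected code length is the sum of the merged weights.
merge 7/215 + 8/215 → 3/43
merge 3/43 + 24/215 → 39/215
merge 34/215 + 39/215 → 73/215
merge 41/215 + 44/215 → 17/43
merge 57/215 + 73/215 → 26/43
merge 17/43 + 26/43 → 1
L = 3/43 + 39/215 + 73/215 + 17/43 + 26/43 + 1 = 557/215 ≈ 2.591 bits/symbol.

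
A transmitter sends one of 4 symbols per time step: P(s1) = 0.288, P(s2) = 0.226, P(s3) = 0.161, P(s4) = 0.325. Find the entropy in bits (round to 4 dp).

H = −Σ pᵢ log₂ pᵢ.
−0.288·log₂(0.288) = 0.5172
−0.226·log₂(0.226) = 0.4849
−0.161·log₂(0.161) = 0.4242
−0.325·log₂(0.325) = 0.5270
Sum ≈ 1.9533 → 1.9533 bits.

1.9533 bits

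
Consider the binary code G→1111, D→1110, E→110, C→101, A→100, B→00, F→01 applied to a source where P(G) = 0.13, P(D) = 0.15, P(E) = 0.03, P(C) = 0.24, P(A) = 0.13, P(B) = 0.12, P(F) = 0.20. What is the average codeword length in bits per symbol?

L̄ = Σ pᵢ·ℓᵢ = 0.13·4 + 0.15·4 + 0.03·3 + 0.24·3 + 0.13·3 + 0.12·2 + 0.20·2 = 2.96 bits/symbol.

2.96 bits/symbol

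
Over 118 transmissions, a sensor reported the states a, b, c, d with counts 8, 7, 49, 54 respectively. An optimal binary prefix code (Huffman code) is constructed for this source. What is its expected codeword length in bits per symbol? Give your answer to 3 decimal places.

1.669 bits/symbol

Probabilities are the counts divided by 118.
Repeatedly combine the two least-probable nodes; the expected code length is the sum of the merged weights.
merge 7/118 + 4/59 → 15/118
merge 15/118 + 49/118 → 32/59
merge 27/59 + 32/59 → 1
L = 15/118 + 32/59 + 1 = 197/118 ≈ 1.669 bits/symbol.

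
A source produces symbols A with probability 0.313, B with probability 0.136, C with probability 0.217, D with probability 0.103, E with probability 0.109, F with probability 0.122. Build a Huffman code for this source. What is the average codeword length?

2.47 bits/symbol

Repeatedly combine the two least-probable nodes; the expected code length is the sum of the merged weights.
merge 103/1000 + 109/1000 → 53/250
merge 61/500 + 17/125 → 129/500
merge 53/250 + 217/1000 → 429/1000
merge 129/500 + 313/1000 → 571/1000
merge 429/1000 + 571/1000 → 1
L = 53/250 + 129/500 + 429/1000 + 571/1000 + 1 = 247/100 = 2.47 bits/symbol.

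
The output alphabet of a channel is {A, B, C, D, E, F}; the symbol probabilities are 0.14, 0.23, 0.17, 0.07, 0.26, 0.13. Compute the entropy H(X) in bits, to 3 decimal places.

H = −Σ pᵢ log₂ pᵢ.
−0.14·log₂(0.14) = 0.3971
−0.23·log₂(0.23) = 0.4877
−0.17·log₂(0.17) = 0.4346
−0.07·log₂(0.07) = 0.2686
−0.26·log₂(0.26) = 0.5053
−0.13·log₂(0.13) = 0.3826
Sum ≈ 2.4759 → 2.476 bits.

2.476 bits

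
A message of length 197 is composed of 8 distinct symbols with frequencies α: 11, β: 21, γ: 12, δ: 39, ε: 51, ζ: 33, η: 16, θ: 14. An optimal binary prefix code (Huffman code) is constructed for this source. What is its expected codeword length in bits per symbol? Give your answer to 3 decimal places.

2.812 bits/symbol

Probabilities are the counts divided by 197.
Repeatedly combine the two least-probable nodes; the expected code length is the sum of the merged weights.
merge 11/197 + 12/197 → 23/197
merge 14/197 + 16/197 → 30/197
merge 21/197 + 23/197 → 44/197
merge 30/197 + 33/197 → 63/197
merge 39/197 + 44/197 → 83/197
merge 51/197 + 63/197 → 114/197
merge 83/197 + 114/197 → 1
L = 23/197 + 30/197 + 44/197 + 63/197 + 83/197 + 114/197 + 1 = 554/197 ≈ 2.812 bits/symbol.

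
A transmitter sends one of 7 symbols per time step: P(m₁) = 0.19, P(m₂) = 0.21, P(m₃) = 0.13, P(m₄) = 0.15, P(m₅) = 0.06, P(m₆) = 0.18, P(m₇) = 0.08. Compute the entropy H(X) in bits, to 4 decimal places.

2.7016 bits

H = −Σ pᵢ log₂ pᵢ.
−0.19·log₂(0.19) = 0.4552
−0.21·log₂(0.21) = 0.4728
−0.13·log₂(0.13) = 0.3826
−0.15·log₂(0.15) = 0.4105
−0.06·log₂(0.06) = 0.2435
−0.18·log₂(0.18) = 0.4453
−0.08·log₂(0.08) = 0.2915
Sum ≈ 2.7016 → 2.7016 bits.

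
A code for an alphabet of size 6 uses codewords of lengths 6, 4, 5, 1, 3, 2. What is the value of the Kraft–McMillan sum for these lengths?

With common denominator 2^6 = 64: Σ 2^(−ℓᵢ) = 1/64 + 4/64 + 2/64 + 32/64 + 8/64 + 16/64 = 63/64 = 0.984375.

0.984375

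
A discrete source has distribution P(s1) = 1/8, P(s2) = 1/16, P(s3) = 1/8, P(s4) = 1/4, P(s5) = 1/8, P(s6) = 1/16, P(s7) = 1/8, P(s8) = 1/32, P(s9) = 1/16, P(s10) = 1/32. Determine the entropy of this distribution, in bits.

3.0625 bits

Each probability is a power of 1/2, so log₂(1/p) is an integer.
H = Σ p·log₂(1/p) = 1/8·3 + 1/16·4 + 1/8·3 + 1/4·2 + 1/8·3 + 1/16·4 + 1/8·3 + 1/32·5 + 1/16·4 + 1/32·5 = 3.0625 bits.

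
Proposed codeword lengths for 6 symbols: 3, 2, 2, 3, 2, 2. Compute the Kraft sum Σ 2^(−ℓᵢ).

With common denominator 2^3 = 8: Σ 2^(−ℓᵢ) = 1/8 + 2/8 + 2/8 + 1/8 + 2/8 + 2/8 = 10/8 = 1.25.

1.25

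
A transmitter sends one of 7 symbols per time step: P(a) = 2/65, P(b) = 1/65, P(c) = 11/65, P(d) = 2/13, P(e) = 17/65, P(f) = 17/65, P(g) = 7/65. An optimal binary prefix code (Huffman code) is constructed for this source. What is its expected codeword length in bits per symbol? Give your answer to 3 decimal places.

2.508 bits/symbol

Repeatedly combine the two least-probable nodes; the expected code length is the sum of the merged weights.
merge 1/65 + 2/65 → 3/65
merge 3/65 + 7/65 → 2/13
merge 2/13 + 2/13 → 4/13
merge 11/65 + 17/65 → 28/65
merge 17/65 + 4/13 → 37/65
merge 28/65 + 37/65 → 1
L = 3/65 + 2/13 + 4/13 + 28/65 + 37/65 + 1 = 163/65 ≈ 2.508 bits/symbol.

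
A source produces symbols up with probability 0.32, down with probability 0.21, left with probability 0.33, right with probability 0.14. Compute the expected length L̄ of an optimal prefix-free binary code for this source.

2 bits/symbol

Repeatedly combine the two least-probable nodes; the expected code length is the sum of the merged weights.
merge 7/50 + 21/100 → 7/20
merge 8/25 + 33/100 → 13/20
merge 7/20 + 13/20 → 1
L = 7/20 + 13/20 + 1 = 2 bits/symbol.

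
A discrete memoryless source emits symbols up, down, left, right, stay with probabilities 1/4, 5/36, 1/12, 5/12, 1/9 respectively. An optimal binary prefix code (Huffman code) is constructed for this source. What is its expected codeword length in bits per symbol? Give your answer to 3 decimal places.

2.111 bits/symbol

Repeatedly combine the two least-probable nodes; the expected code length is the sum of the merged weights.
merge 1/12 + 1/9 → 7/36
merge 5/36 + 7/36 → 1/3
merge 1/4 + 1/3 → 7/12
merge 5/12 + 7/12 → 1
L = 7/36 + 1/3 + 7/12 + 1 = 19/9 ≈ 2.111 bits/symbol.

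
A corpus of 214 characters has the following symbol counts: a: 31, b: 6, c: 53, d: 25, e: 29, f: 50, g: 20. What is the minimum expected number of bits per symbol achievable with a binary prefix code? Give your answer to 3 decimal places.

Probabilities are the counts divided by 214.
Repeatedly combine the two least-probable nodes; the expected code length is the sum of the merged weights.
merge 3/107 + 10/107 → 13/107
merge 25/214 + 13/107 → 51/214
merge 29/214 + 31/214 → 30/107
merge 25/107 + 51/214 → 101/214
merge 53/214 + 30/107 → 113/214
merge 101/214 + 113/214 → 1
L = 13/107 + 51/214 + 30/107 + 101/214 + 113/214 + 1 = 565/214 ≈ 2.640 bits/symbol.

2.640 bits/symbol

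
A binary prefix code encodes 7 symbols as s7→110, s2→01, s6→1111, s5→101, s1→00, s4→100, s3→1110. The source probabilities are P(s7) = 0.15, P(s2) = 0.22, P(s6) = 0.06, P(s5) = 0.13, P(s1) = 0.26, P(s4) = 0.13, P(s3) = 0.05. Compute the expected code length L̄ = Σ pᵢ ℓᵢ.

L̄ = Σ pᵢ·ℓᵢ = 0.15·3 + 0.22·2 + 0.06·4 + 0.13·3 + 0.26·2 + 0.13·3 + 0.05·4 = 2.63 bits/symbol.

2.63 bits/symbol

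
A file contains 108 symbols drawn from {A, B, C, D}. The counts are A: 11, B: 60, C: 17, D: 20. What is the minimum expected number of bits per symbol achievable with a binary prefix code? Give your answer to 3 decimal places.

Probabilities are the counts divided by 108.
Repeatedly combine the two least-probable nodes; the expected code length is the sum of the merged weights.
merge 11/108 + 17/108 → 7/27
merge 5/27 + 7/27 → 4/9
merge 4/9 + 5/9 → 1
L = 7/27 + 4/9 + 1 = 46/27 ≈ 1.704 bits/symbol.

1.704 bits/symbol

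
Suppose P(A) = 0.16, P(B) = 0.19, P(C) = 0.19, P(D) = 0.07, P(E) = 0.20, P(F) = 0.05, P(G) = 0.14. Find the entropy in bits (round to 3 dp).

H = −Σ pᵢ log₂ pᵢ.
−0.16·log₂(0.16) = 0.4230
−0.19·log₂(0.19) = 0.4552
−0.19·log₂(0.19) = 0.4552
−0.07·log₂(0.07) = 0.2686
−0.20·log₂(0.20) = 0.4644
−0.05·log₂(0.05) = 0.2161
−0.14·log₂(0.14) = 0.3971
Sum ≈ 2.6796 → 2.680 bits.

2.680 bits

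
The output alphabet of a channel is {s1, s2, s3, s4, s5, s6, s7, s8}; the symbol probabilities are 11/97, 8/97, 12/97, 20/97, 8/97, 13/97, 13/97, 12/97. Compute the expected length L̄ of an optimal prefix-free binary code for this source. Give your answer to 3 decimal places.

Repeatedly combine the two least-probable nodes; the expected code length is the sum of the merged weights.
merge 8/97 + 8/97 → 16/97
merge 11/97 + 12/97 → 23/97
merge 12/97 + 13/97 → 25/97
merge 13/97 + 16/97 → 29/97
merge 20/97 + 23/97 → 43/97
merge 25/97 + 29/97 → 54/97
merge 43/97 + 54/97 → 1
L = 16/97 + 23/97 + 25/97 + 29/97 + 43/97 + 54/97 + 1 = 287/97 ≈ 2.959 bits/symbol.

2.959 bits/symbol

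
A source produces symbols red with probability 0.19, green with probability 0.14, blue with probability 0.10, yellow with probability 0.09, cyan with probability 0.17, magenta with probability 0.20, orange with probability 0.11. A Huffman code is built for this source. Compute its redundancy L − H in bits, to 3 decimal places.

Entropy H = −Σ p log₂ p ≈ 2.7464 bits.
Huffman merges: 9/100+1/10→19/100; 11/100+7/50→1/4; 17/100+19/100→9/25; 19/100+1/5→39/100; 1/4+9/25→61/100; 39/100+61/100→1. L = 14/5 ≈ 2.8000.
L − H = 2.8000 − 2.7464 = 0.054 bits.

0.054 bits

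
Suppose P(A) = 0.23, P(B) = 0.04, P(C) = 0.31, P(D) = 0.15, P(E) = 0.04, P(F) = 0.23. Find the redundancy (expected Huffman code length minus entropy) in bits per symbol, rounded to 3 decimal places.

Entropy H = −Σ p log₂ p ≈ 2.2812 bits.
Huffman merges: 1/25+1/25→2/25; 2/25+3/20→23/100; 23/100+23/100→23/50; 23/100+31/100→27/50; 23/50+27/50→1. L = 231/100 ≈ 2.3100.
L − H = 2.3100 − 2.2812 = 0.029 bits.

0.029 bits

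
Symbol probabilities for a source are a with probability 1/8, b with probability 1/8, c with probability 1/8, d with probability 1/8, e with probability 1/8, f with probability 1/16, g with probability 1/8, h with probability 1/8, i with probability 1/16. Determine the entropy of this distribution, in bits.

3.125 bits

Each probability is a power of 1/2, so log₂(1/p) is an integer.
H = Σ p·log₂(1/p) = 1/8·3 + 1/8·3 + 1/8·3 + 1/8·3 + 1/8·3 + 1/16·4 + 1/8·3 + 1/8·3 + 1/16·4 = 3.125 bits.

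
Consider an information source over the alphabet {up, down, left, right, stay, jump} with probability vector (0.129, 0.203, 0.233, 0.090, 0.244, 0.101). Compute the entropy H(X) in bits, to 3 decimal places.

H = −Σ pᵢ log₂ pᵢ.
−0.129·log₂(0.129) = 0.3811
−0.203·log₂(0.203) = 0.4670
−0.233·log₂(0.233) = 0.4897
−0.090·log₂(0.090) = 0.3127
−0.244·log₂(0.244) = 0.4966
−0.101·log₂(0.101) = 0.3341
Sum ≈ 2.4811 → 2.481 bits.

2.481 bits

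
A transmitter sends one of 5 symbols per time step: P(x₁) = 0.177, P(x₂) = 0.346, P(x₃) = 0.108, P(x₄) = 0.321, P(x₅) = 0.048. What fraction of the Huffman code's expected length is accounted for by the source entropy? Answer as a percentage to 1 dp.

Entropy H = −Σ p log₂ p ≈ 2.0552 bits.
Huffman merges: 6/125+27/250→39/250; 39/250+177/1000→333/1000; 321/1000+333/1000→327/500; 173/500+327/500→1. L = 2143/1000 ≈ 2.1430.
Efficiency = H/L = 2.0552/2.1430 = 95.9%.

95.9%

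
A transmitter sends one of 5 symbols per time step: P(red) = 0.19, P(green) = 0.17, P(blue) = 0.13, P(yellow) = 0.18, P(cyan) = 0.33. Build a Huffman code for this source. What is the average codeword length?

2.3 bits/symbol

Repeatedly combine the two least-probable nodes; the expected code length is the sum of the merged weights.
merge 13/100 + 17/100 → 3/10
merge 9/50 + 19/100 → 37/100
merge 3/10 + 33/100 → 63/100
merge 37/100 + 63/100 → 1
L = 3/10 + 37/100 + 63/100 + 1 = 23/10 = 2.3 bits/symbol.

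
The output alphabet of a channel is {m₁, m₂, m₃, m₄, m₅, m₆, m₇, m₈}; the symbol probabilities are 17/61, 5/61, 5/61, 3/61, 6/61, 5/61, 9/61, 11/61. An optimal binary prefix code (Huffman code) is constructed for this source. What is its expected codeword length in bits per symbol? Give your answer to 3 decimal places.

2.836 bits/symbol

Repeatedly combine the two least-probable nodes; the expected code length is the sum of the merged weights.
merge 3/61 + 5/61 → 8/61
merge 5/61 + 5/61 → 10/61
merge 6/61 + 8/61 → 14/61
merge 9/61 + 10/61 → 19/61
merge 11/61 + 14/61 → 25/61
merge 17/61 + 19/61 → 36/61
merge 25/61 + 36/61 → 1
L = 8/61 + 10/61 + 14/61 + 19/61 + 25/61 + 36/61 + 1 = 173/61 ≈ 2.836 bits/symbol.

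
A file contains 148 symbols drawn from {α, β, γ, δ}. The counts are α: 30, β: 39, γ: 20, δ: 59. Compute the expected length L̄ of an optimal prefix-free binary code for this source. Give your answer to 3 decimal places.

Probabilities are the counts divided by 148.
Repeatedly combine the two least-probable nodes; the expected code length is the sum of the merged weights.
merge 5/37 + 15/74 → 25/74
merge 39/148 + 25/74 → 89/148
merge 59/148 + 89/148 → 1
L = 25/74 + 89/148 + 1 = 287/148 ≈ 1.939 bits/symbol.

1.939 bits/symbol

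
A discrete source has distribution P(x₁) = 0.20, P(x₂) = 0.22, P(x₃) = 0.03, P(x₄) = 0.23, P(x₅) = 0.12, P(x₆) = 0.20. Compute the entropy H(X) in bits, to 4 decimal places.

H = −Σ pᵢ log₂ pᵢ.
−0.20·log₂(0.20) = 0.4644
−0.22·log₂(0.22) = 0.4806
−0.03·log₂(0.03) = 0.1518
−0.23·log₂(0.23) = 0.4877
−0.12·log₂(0.12) = 0.3671
−0.20·log₂(0.20) = 0.4644
Sum ≈ 2.4158 → 2.4158 bits.

2.4158 bits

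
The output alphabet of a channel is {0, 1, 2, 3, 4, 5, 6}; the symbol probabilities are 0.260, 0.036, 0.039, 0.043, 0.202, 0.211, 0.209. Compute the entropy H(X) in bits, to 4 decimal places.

2.4674 bits

H = −Σ pᵢ log₂ pᵢ.
−0.260·log₂(0.260) = 0.5053
−0.036·log₂(0.036) = 0.1727
−0.039·log₂(0.039) = 0.1825
−0.043·log₂(0.043) = 0.1952
−0.202·log₂(0.202) = 0.4661
−0.211·log₂(0.211) = 0.4736
−0.209·log₂(0.209) = 0.4720
Sum ≈ 2.4674 → 2.4674 bits.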